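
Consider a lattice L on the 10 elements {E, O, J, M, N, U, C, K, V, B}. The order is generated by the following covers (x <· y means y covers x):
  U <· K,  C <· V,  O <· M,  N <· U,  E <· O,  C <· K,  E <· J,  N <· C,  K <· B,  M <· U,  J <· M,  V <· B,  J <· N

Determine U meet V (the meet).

N

Common lower bounds of {U, V}: E, J, N.
The greatest among these is N.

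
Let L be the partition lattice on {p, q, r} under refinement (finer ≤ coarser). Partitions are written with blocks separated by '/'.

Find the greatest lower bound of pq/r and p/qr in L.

The meet (common refinement) of pq/r and p/qr intersects blocks pairwise, giving p/q/r.

p/q/r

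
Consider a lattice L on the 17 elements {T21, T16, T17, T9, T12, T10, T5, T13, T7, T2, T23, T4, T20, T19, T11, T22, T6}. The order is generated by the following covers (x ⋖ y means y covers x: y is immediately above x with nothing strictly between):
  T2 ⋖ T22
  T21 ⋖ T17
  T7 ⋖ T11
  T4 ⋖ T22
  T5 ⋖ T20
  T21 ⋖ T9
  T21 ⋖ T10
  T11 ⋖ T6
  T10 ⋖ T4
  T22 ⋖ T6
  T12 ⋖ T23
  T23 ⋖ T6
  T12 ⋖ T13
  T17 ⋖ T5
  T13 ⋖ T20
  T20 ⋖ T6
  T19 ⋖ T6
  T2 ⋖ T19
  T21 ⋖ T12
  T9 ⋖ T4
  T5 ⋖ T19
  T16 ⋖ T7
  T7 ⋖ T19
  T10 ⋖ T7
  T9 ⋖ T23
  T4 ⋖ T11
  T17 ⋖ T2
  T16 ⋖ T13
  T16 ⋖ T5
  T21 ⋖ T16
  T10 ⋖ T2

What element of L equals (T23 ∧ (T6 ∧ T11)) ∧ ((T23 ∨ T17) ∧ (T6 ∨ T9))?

T6 ∧ T11 = T11
T23 ∧ T11 = T9
T23 ∨ T17 = T6
T6 ∨ T9 = T6
T6 ∧ T6 = T6
T9 ∧ T6 = T9

T9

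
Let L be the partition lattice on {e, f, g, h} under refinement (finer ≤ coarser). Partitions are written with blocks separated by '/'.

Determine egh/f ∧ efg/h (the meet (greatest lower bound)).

The meet (common refinement) of egh/f and efg/h intersects blocks pairwise, giving eg/f/h.

eg/f/h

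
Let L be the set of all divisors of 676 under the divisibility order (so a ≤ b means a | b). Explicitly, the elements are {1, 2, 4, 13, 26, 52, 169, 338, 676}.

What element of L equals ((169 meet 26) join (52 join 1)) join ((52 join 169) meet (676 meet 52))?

169 ∧ 26 = 13
52 ∨ 1 = 52
13 ∨ 52 = 52
52 ∨ 169 = 676
676 ∧ 52 = 52
676 ∧ 52 = 52
52 ∨ 52 = 52

52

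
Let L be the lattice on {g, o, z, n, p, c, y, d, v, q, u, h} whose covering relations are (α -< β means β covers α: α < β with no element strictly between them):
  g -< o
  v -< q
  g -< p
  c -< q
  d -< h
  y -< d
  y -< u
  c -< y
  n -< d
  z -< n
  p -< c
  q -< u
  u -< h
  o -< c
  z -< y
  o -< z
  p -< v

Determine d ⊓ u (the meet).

y

Common lower bounds of {d, u}: c, g, o, p, y, z.
The greatest among these is y.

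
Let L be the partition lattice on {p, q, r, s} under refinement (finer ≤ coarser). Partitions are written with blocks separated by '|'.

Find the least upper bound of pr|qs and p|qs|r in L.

pr|qs

Common upper bounds of {pr|qs, p|qs|r}: pqrs, pr|qs.
The least among these is pr|qs.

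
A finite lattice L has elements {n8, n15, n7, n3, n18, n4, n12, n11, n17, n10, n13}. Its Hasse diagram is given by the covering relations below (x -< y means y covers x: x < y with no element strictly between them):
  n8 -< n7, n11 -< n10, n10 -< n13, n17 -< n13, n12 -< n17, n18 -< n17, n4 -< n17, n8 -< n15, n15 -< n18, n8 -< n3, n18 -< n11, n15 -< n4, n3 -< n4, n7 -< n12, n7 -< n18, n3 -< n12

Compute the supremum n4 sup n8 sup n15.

n4

Common upper bounds of {n4, n8, n15}: n13, n17, n4.
The least among these is n4.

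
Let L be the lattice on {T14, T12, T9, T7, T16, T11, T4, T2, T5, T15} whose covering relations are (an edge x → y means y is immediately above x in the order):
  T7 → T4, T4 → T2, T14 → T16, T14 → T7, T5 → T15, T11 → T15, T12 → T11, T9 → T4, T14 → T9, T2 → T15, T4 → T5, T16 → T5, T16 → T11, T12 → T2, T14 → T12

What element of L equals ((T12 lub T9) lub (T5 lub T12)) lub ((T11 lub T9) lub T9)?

T15

T12 ∨ T9 = T2
T5 ∨ T12 = T15
T2 ∨ T15 = T15
T11 ∨ T9 = T15
T15 ∨ T9 = T15
T15 ∨ T15 = T15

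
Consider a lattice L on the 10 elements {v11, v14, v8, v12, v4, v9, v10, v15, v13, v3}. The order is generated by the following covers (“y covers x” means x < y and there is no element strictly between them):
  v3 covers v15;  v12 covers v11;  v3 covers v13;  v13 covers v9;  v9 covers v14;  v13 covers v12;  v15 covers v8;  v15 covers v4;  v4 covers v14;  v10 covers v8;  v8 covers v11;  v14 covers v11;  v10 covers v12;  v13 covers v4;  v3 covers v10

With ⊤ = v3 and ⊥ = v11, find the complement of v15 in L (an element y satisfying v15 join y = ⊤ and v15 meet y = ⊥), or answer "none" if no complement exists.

Need y with v15 ∨ y = v3 and v15 ∧ y = v11.
Checking each element gives: v12.

v12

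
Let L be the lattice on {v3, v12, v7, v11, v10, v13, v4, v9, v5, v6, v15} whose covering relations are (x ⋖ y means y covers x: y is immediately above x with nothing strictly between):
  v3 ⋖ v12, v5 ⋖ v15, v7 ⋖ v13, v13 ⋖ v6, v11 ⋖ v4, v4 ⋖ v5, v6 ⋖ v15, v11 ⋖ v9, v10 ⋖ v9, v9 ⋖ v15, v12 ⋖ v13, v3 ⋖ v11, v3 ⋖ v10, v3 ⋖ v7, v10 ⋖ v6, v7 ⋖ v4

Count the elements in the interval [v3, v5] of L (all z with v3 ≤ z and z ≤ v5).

5

The interval [v3, v5] = {v11, v3, v4, v5, v7}, which has 5 elements.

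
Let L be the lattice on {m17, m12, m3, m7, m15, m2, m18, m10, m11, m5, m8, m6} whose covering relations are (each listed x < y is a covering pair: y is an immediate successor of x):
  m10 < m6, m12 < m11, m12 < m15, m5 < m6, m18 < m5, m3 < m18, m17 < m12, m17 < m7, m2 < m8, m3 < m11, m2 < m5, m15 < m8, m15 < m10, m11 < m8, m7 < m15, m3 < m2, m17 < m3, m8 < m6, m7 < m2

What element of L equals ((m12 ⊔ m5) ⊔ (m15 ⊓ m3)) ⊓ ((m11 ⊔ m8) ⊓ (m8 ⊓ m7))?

m12 ∨ m5 = m6
m15 ∧ m3 = m17
m6 ∨ m17 = m6
m11 ∨ m8 = m8
m8 ∧ m7 = m7
m8 ∧ m7 = m7
m6 ∧ m7 = m7

m7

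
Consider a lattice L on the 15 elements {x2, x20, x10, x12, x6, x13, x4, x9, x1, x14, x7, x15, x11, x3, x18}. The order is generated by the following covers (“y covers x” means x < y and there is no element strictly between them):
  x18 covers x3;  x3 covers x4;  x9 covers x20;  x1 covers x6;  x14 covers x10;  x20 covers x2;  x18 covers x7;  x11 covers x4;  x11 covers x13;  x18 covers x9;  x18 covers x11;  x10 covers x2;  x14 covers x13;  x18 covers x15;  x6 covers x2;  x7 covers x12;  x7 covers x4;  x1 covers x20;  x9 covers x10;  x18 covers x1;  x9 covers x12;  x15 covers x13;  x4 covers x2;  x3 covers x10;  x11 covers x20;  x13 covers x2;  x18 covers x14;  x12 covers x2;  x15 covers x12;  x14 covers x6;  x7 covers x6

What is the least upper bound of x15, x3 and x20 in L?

Common upper bounds of {x15, x3, x20}: x18.
The least among these is x18.

x18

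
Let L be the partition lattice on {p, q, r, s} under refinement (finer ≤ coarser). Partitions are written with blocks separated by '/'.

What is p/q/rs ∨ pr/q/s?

Common upper bounds of {p/q/rs, pr/q/s}: pqrs, prs/q.
The least among these is prs/q.

prs/q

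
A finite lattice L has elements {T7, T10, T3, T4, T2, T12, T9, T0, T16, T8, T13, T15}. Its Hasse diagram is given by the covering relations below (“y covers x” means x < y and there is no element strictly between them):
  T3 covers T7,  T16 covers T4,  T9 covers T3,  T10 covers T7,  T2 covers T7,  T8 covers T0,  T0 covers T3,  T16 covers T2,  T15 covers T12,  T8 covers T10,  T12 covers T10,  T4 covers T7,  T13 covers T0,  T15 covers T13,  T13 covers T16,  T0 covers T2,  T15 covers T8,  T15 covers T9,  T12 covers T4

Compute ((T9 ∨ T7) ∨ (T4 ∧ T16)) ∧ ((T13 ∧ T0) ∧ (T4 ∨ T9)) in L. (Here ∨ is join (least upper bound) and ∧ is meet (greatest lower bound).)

T9 ∨ T7 = T9
T4 ∧ T16 = T4
T9 ∨ T4 = T15
T13 ∧ T0 = T0
T4 ∨ T9 = T15
T0 ∧ T15 = T0
T15 ∧ T0 = T0

T0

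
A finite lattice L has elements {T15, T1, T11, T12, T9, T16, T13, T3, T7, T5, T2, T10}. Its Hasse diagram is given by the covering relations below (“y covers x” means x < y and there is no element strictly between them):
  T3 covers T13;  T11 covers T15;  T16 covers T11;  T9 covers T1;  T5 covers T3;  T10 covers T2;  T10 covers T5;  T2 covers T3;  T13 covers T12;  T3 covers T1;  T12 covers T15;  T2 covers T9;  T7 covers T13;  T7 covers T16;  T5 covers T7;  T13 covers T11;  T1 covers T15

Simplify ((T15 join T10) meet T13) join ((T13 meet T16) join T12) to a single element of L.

T15 ∨ T10 = T10
T10 ∧ T13 = T13
T13 ∧ T16 = T11
T11 ∨ T12 = T13
T13 ∨ T13 = T13

T13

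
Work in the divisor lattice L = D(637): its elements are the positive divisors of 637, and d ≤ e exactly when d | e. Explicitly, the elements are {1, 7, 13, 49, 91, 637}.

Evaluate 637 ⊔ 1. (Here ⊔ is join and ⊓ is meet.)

637 ∨ 1 = 637

637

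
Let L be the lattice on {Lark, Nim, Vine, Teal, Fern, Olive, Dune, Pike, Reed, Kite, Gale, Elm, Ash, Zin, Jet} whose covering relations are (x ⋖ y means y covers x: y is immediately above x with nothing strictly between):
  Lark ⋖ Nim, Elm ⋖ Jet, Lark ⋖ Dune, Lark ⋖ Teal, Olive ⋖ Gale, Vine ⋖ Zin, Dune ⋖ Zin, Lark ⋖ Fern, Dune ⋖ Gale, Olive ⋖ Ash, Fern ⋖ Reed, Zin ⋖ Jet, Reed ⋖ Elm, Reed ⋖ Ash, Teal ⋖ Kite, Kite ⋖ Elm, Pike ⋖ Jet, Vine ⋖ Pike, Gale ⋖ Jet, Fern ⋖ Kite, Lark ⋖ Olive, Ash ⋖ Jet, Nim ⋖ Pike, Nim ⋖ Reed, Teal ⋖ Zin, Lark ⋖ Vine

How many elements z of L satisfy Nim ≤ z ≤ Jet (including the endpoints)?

The interval [Nim, Jet] = {Ash, Elm, Jet, Nim, Pike, Reed}, which has 6 elements.

6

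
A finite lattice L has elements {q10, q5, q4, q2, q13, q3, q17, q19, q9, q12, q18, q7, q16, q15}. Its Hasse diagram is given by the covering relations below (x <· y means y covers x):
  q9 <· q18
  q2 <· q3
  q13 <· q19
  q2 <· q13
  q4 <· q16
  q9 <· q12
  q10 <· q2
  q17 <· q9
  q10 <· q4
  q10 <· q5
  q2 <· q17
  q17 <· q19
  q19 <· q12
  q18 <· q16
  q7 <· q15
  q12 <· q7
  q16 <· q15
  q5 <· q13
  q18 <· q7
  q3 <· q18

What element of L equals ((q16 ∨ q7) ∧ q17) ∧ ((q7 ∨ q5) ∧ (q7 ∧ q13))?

q16 ∨ q7 = q15
q15 ∧ q17 = q17
q7 ∨ q5 = q7
q7 ∧ q13 = q13
q7 ∧ q13 = q13
q17 ∧ q13 = q2

q2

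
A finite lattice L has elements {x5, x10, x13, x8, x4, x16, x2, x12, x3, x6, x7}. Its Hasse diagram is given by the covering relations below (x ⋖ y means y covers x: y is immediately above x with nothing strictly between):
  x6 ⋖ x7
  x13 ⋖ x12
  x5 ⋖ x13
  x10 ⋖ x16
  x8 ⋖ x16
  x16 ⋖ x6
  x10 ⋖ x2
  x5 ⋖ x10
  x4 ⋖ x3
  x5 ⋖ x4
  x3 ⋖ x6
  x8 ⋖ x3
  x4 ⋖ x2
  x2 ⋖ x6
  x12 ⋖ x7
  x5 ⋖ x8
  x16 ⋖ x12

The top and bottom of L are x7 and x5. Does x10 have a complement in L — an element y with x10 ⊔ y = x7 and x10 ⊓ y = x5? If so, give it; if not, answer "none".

For every candidate y, either x10 ∨ y ≠ x7 or x10 ∧ y ≠ x5; no complement exists.

none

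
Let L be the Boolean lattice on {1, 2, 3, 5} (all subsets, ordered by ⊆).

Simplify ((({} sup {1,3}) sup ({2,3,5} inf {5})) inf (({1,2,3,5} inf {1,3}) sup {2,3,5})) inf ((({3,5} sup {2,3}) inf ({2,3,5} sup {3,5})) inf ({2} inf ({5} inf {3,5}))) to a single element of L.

{}

{} ∨ {1,3} = {1,3}
{2,3,5} ∧ {5} = {5}
{1,3} ∨ {5} = {1,3,5}
{1,2,3,5} ∧ {1,3} = {1,3}
{1,3} ∨ {2,3,5} = {1,2,3,5}
{1,3,5} ∧ {1,2,3,5} = {1,3,5}
{3,5} ∨ {2,3} = {2,3,5}
{2,3,5} ∨ {3,5} = {2,3,5}
{2,3,5} ∧ {2,3,5} = {2,3,5}
{5} ∧ {3,5} = {5}
{2} ∧ {5} = {}
{2,3,5} ∧ {} = {}
{1,3,5} ∧ {} = {}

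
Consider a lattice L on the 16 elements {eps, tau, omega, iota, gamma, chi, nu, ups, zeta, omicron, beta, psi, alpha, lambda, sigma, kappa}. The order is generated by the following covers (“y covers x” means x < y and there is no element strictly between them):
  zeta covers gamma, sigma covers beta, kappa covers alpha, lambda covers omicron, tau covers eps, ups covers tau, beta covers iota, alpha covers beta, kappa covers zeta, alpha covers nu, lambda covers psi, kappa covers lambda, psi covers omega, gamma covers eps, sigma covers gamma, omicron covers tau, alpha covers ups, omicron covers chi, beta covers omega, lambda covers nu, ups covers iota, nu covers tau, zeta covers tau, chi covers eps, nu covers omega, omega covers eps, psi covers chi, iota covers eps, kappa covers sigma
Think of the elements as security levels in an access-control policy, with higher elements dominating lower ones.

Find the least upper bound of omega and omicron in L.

lambda

Common upper bounds of {omega, omicron}: kappa, lambda.
The least among these is lambda.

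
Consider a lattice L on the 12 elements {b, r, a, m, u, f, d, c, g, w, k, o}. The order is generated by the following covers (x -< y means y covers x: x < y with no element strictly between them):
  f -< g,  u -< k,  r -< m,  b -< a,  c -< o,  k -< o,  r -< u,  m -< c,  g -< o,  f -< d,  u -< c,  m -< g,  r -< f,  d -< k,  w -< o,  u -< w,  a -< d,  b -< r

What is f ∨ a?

Common upper bounds of {f, a}: d, k, o.
The least among these is d.

d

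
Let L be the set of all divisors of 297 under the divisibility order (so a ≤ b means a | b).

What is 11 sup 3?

Common upper bounds of {11, 3}: 297, 33, 99.
The least among these is 33.

33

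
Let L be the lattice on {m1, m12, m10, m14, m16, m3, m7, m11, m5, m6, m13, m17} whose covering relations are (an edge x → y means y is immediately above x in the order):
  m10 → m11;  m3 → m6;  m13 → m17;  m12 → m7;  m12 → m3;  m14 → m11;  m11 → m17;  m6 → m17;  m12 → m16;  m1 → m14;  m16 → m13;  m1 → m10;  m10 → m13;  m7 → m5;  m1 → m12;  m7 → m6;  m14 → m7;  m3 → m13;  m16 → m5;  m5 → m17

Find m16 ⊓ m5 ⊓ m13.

Common lower bounds of {m16, m5, m13}: m1, m12, m16.
The greatest among these is m16.

m16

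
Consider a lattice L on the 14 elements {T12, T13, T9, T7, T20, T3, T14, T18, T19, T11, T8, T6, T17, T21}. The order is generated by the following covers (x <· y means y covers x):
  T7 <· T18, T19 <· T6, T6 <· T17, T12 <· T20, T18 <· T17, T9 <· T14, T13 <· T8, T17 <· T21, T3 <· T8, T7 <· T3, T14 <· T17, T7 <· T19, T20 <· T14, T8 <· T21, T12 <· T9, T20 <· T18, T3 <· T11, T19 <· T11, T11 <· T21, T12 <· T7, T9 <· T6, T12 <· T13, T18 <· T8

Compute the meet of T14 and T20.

T20

Common lower bounds of {T14, T20}: T12, T20.
The greatest among these is T20.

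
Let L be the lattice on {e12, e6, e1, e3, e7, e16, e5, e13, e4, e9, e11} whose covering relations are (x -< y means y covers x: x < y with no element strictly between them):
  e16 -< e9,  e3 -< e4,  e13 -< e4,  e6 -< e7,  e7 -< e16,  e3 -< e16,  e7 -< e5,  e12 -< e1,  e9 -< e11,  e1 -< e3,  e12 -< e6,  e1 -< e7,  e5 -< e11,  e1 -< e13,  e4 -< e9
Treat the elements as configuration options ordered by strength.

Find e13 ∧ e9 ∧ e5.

Common lower bounds of {e13, e9, e5}: e1, e12.
The greatest among these is e1.

e1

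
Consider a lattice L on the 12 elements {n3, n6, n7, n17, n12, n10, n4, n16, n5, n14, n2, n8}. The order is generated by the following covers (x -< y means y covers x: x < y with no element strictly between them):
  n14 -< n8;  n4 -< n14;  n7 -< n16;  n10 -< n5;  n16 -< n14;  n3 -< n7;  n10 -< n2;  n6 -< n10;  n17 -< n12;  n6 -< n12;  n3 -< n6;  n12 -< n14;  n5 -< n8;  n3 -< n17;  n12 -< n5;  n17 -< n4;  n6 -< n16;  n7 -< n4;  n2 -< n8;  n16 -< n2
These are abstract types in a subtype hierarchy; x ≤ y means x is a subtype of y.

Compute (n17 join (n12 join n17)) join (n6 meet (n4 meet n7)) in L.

n12

n12 ∨ n17 = n12
n17 ∨ n12 = n12
n4 ∧ n7 = n7
n6 ∧ n7 = n3
n12 ∨ n3 = n12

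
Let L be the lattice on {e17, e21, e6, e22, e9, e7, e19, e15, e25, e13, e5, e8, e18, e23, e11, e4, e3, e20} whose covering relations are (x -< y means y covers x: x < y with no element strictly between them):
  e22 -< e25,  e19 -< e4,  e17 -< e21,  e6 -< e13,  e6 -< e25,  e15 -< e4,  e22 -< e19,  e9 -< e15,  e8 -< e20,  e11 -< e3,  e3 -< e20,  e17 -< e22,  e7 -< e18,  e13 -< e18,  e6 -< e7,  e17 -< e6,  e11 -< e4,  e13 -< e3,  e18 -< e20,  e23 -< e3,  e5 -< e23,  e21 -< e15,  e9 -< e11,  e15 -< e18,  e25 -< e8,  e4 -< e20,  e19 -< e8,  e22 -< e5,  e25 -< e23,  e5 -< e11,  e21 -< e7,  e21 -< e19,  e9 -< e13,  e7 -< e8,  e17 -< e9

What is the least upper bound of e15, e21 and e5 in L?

e4

Common upper bounds of {e15, e21, e5}: e20, e4.
The least among these is e4.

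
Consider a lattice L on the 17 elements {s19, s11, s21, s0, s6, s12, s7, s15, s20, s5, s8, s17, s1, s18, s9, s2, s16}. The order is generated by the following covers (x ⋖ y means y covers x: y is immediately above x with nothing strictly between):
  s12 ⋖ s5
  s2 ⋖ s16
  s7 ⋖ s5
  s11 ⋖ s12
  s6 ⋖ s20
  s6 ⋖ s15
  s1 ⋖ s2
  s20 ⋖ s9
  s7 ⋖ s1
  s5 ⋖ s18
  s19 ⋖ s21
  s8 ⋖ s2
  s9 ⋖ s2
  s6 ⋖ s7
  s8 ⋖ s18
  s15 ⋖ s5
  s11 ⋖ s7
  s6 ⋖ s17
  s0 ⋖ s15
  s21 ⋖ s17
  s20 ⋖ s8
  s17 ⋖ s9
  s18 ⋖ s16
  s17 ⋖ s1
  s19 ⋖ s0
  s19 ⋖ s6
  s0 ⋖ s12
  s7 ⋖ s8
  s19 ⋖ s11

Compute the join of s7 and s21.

s1

Common upper bounds of {s7, s21}: s1, s16, s2.
The least among these is s1.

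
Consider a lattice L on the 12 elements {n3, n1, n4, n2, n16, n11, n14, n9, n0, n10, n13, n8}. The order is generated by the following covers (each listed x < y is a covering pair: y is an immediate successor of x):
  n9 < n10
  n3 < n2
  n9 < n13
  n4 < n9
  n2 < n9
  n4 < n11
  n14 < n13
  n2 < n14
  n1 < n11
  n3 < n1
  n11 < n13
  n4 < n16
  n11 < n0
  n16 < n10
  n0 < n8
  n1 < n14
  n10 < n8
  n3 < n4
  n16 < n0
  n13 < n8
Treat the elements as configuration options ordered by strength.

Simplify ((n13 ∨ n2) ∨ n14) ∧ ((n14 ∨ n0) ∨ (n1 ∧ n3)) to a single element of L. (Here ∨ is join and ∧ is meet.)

n13

n13 ∨ n2 = n13
n13 ∨ n14 = n13
n14 ∨ n0 = n8
n1 ∧ n3 = n3
n8 ∨ n3 = n8
n13 ∧ n8 = n13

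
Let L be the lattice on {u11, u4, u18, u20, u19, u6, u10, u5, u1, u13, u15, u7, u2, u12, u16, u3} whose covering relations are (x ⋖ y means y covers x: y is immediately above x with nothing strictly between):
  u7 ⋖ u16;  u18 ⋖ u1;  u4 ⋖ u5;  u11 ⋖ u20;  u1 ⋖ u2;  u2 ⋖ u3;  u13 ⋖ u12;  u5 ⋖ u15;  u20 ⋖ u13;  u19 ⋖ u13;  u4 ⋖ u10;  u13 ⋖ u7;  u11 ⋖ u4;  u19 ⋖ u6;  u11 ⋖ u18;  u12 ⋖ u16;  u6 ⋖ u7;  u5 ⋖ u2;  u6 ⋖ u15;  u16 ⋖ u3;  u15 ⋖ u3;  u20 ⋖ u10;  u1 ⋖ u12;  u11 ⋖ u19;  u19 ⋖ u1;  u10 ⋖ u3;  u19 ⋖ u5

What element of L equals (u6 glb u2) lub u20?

u13

u6 ∧ u2 = u19
u19 ∨ u20 = u13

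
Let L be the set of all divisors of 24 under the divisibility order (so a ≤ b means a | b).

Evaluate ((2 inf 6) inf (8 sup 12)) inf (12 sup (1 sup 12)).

2 ∧ 6 = 2
8 ∨ 12 = 24
2 ∧ 24 = 2
1 ∨ 12 = 12
12 ∨ 12 = 12
2 ∧ 12 = 2

2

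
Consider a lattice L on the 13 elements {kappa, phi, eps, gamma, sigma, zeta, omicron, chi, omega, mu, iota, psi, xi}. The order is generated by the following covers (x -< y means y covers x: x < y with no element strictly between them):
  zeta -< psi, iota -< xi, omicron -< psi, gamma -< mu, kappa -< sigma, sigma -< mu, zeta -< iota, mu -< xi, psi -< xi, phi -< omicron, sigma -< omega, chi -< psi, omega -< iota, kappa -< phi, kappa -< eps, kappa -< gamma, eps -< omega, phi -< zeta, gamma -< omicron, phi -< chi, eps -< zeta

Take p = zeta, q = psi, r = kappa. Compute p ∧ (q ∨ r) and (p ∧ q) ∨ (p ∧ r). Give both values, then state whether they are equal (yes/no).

zeta; zeta; yes

q ∨ r = psi, so p ∧ (q ∨ r) = zeta ∧ psi = zeta.
p ∧ q = zeta and p ∧ r = kappa, so (p ∧ q) ∨ (p ∧ r) = zeta ∨ kappa = zeta.
Equal: yes.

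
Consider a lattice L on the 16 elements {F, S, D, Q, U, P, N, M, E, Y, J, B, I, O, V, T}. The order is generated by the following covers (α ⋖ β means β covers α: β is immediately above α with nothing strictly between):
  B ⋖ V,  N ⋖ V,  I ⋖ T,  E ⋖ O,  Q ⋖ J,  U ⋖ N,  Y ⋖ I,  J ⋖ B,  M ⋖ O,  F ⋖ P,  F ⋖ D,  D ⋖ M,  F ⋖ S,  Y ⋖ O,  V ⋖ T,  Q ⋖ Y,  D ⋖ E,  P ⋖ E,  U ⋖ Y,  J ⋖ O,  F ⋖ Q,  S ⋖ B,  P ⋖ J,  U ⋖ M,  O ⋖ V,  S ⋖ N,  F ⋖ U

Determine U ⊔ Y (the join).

Y

Common upper bounds of {U, Y}: I, O, T, V, Y.
The least among these is Y.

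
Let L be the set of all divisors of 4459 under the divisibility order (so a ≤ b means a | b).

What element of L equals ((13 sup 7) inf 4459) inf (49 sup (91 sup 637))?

91

13 ∨ 7 = 91
91 ∧ 4459 = 91
91 ∨ 637 = 637
49 ∨ 637 = 637
91 ∧ 637 = 91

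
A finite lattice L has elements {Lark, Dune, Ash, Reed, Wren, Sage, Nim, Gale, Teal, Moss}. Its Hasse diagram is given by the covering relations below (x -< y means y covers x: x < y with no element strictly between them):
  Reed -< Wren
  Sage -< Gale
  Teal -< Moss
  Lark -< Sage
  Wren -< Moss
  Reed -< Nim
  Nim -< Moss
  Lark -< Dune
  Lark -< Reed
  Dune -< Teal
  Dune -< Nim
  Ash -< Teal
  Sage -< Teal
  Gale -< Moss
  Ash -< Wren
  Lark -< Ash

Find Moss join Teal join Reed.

Moss

Common upper bounds of {Moss, Teal, Reed}: Moss.
The least among these is Moss.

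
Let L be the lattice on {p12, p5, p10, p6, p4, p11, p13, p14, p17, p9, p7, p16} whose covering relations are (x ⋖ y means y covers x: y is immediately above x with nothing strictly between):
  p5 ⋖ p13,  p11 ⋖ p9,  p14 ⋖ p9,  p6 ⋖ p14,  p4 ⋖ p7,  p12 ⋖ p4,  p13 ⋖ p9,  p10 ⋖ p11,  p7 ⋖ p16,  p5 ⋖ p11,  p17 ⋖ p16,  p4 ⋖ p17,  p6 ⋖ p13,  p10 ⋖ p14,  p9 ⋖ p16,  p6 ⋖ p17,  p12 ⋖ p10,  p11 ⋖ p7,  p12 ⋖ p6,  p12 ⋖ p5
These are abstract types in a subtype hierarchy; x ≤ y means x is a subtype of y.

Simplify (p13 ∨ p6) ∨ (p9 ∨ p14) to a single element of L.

p9

p13 ∨ p6 = p13
p9 ∨ p14 = p9
p13 ∨ p9 = p9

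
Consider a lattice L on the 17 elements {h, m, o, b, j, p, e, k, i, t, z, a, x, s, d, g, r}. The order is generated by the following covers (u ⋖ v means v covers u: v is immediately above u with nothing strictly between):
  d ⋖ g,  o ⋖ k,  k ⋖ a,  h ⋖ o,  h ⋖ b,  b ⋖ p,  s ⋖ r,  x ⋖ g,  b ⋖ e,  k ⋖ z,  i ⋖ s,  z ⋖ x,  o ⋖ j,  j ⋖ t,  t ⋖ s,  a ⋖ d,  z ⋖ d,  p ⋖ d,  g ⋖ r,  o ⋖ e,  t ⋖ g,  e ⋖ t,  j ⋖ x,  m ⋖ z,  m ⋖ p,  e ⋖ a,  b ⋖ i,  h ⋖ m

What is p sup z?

Common upper bounds of {p, z}: d, g, r.
The least among these is d.

d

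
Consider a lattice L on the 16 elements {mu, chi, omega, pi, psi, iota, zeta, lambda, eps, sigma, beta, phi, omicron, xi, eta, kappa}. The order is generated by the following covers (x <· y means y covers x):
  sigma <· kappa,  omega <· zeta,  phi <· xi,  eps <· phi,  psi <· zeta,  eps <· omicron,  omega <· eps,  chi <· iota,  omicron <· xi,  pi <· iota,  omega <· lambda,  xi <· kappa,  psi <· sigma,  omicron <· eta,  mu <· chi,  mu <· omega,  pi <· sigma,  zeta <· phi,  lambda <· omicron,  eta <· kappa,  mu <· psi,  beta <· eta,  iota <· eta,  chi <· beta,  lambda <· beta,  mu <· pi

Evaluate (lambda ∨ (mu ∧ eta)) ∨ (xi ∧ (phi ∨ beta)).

xi

mu ∧ eta = mu
lambda ∨ mu = lambda
phi ∨ beta = kappa
xi ∧ kappa = xi
lambda ∨ xi = xi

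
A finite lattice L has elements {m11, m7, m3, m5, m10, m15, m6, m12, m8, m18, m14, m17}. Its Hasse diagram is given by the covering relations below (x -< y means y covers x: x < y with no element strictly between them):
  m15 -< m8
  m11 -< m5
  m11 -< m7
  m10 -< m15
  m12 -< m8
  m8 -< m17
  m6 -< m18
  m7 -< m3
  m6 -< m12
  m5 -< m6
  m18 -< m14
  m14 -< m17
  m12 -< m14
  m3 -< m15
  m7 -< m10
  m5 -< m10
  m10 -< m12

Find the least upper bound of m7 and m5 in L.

Common upper bounds of {m7, m5}: m10, m12, m14, m15, m17, m8.
The least among these is m10.

m10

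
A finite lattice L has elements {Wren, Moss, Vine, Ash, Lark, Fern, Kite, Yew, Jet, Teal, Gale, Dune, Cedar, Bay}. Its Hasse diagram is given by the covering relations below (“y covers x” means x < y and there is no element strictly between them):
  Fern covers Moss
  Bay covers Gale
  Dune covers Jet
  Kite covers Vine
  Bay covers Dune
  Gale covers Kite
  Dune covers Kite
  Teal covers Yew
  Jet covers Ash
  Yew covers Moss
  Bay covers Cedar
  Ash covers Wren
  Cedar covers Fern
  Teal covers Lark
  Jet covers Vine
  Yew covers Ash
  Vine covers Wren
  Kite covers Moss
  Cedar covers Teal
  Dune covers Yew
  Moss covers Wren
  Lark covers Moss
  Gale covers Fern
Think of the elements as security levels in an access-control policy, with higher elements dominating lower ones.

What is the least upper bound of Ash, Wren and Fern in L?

Common upper bounds of {Ash, Wren, Fern}: Bay, Cedar.
The least among these is Cedar.

Cedar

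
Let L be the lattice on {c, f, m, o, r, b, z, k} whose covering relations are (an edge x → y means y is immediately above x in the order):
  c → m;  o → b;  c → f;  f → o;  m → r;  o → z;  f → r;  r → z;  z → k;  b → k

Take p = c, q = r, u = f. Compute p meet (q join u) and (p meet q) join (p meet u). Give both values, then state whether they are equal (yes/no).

c; c; yes

q join u = r, so p meet (q join u) = c meet r = c.
p meet q = c and p meet u = c, so (p meet q) join (p meet u) = c join c = c.
Equal: yes.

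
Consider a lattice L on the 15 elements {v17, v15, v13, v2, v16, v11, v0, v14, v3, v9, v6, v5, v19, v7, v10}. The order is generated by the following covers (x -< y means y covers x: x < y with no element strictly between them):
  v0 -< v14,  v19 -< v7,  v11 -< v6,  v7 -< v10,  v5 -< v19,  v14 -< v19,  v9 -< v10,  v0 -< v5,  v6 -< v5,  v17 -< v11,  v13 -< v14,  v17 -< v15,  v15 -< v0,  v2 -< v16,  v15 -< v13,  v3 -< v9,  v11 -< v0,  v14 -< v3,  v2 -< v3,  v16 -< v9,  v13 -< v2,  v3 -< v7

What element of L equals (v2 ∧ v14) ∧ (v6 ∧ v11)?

v17

v2 ∧ v14 = v13
v6 ∧ v11 = v11
v13 ∧ v11 = v17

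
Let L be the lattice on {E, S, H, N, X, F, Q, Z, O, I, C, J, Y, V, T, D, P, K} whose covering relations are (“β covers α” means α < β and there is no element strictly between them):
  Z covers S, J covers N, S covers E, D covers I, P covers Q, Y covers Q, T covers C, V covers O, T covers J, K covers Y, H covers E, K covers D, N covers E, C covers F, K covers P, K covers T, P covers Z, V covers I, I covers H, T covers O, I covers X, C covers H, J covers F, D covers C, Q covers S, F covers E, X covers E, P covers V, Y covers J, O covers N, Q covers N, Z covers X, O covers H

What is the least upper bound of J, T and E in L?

T

Common upper bounds of {J, T, E}: K, T.
The least among these is T.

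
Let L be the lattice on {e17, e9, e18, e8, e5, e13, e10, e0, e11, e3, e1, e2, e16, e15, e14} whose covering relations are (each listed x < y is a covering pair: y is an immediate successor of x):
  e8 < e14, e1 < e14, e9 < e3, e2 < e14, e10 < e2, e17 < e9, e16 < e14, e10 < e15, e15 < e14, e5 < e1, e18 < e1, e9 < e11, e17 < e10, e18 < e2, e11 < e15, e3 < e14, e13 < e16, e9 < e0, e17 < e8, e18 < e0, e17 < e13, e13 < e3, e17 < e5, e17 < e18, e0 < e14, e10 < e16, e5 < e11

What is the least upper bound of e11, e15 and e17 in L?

e15

Common upper bounds of {e11, e15, e17}: e14, e15.
The least among these is e15.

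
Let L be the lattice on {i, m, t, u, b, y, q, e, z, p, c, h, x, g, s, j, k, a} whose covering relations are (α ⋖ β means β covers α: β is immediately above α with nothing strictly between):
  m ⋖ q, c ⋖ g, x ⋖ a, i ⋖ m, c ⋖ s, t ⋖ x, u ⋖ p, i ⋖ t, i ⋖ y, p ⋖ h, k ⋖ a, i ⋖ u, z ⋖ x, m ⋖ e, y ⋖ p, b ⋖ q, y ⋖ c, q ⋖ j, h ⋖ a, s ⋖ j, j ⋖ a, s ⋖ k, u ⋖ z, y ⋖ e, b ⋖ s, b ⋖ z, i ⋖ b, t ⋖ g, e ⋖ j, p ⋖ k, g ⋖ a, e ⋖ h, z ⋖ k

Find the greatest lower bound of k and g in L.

Common lower bounds of {k, g}: c, i, y.
The greatest among these is c.

c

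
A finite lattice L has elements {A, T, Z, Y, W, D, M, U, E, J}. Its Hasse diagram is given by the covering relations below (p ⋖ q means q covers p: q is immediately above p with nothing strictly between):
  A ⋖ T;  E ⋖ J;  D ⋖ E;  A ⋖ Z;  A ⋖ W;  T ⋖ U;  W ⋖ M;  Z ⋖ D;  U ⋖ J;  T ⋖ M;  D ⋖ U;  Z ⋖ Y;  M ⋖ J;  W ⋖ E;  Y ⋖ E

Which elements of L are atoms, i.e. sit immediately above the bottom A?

T, W, Z

The atoms are exactly the elements that cover A: T, W, Z.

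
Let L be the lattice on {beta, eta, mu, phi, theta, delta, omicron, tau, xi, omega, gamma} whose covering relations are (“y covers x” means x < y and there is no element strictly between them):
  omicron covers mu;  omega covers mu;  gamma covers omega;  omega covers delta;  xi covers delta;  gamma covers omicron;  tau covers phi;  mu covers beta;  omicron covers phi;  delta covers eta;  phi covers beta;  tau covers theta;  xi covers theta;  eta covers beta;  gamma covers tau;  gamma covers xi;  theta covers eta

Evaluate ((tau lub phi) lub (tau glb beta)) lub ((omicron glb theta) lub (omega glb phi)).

tau ∨ phi = tau
tau ∧ beta = beta
tau ∨ beta = tau
omicron ∧ theta = beta
omega ∧ phi = beta
beta ∨ beta = beta
tau ∨ beta = tau

tau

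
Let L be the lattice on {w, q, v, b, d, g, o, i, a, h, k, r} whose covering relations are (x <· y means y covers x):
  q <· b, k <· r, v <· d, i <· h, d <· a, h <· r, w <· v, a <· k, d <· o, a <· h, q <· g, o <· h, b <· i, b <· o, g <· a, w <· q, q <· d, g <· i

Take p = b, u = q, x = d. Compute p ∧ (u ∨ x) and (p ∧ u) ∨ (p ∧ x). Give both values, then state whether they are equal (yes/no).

u ∨ x = d, so p ∧ (u ∨ x) = b ∧ d = q.
p ∧ u = q and p ∧ x = q, so (p ∧ u) ∨ (p ∧ x) = q ∨ q = q.
Equal: yes.

q; q; yes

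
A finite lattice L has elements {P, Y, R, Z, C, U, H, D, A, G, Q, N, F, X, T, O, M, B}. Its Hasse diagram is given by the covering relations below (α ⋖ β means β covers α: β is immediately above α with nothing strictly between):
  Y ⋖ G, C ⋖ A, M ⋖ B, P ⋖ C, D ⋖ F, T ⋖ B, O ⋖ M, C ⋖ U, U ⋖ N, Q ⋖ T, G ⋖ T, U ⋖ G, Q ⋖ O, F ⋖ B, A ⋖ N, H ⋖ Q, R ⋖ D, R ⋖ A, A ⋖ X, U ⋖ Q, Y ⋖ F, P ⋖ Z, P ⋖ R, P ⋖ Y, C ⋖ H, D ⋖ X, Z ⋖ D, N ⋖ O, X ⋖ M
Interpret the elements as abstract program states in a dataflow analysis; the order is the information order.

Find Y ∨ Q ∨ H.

Common upper bounds of {Y, Q, H}: B, T.
The least among these is T.

T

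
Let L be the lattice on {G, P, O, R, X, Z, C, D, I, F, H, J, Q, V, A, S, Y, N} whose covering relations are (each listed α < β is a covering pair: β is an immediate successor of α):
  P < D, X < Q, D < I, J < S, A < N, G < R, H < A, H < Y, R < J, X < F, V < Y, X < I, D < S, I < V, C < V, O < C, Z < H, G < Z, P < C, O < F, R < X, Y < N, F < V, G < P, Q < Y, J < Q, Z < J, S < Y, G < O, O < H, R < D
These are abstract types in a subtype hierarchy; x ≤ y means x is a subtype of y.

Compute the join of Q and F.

Y

Common upper bounds of {Q, F}: N, Y.
The least among these is Y.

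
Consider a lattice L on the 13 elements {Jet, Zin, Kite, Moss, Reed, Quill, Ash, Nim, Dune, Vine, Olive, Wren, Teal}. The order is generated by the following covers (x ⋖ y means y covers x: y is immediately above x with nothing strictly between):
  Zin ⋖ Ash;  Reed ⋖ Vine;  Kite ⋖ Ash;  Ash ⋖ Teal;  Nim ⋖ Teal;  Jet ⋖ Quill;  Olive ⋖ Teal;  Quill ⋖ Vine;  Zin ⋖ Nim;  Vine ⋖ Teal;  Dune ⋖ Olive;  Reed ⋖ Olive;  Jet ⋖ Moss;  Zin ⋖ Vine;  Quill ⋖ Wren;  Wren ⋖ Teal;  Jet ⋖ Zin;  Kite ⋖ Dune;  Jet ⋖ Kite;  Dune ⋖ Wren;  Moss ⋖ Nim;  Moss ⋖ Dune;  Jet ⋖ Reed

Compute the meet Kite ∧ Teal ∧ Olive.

Common lower bounds of {Kite, Teal, Olive}: Jet, Kite.
The greatest among these is Kite.

Kite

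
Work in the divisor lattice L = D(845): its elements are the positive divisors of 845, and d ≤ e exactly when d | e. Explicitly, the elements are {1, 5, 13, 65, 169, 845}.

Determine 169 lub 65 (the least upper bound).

Common upper bounds of {169, 65}: 845.
The least among these is 845.

845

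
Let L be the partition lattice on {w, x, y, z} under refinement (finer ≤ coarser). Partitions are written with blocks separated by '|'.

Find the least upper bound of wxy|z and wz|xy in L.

wxyz

The join of wxy|z and wz|xy merges any blocks that overlap across the partitions, giving wxyz.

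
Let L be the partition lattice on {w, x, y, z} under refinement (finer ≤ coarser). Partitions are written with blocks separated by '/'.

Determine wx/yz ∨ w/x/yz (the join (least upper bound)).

The join of wx/yz and w/x/yz merges any blocks that overlap across the partitions, giving wx/yz.

wx/yz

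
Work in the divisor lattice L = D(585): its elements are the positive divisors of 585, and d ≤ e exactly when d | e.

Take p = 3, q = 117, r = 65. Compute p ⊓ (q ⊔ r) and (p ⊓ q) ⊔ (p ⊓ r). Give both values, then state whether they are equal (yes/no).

3; 3; yes

q ⊔ r = 585, so p ⊓ (q ⊔ r) = 3 ⊓ 585 = 3.
p ⊓ q = 3 and p ⊓ r = 1, so (p ⊓ q) ⊔ (p ⊓ r) = 3 ⊔ 1 = 3.
Equal: yes.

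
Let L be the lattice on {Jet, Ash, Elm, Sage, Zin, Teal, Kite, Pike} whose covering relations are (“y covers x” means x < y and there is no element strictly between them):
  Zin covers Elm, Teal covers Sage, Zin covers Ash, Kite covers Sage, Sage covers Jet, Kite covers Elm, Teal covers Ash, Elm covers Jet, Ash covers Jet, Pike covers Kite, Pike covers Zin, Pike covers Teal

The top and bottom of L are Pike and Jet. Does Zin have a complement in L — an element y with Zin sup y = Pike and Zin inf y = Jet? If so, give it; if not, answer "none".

Sage

Need y with Zin ∨ y = Pike and Zin ∧ y = Jet.
Checking each element gives: Sage.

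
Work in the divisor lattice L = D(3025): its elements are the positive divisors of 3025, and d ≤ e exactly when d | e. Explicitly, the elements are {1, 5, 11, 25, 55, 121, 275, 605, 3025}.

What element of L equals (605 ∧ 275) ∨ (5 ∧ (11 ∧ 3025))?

605 ∧ 275 = 55
11 ∧ 3025 = 11
5 ∧ 11 = 1
55 ∨ 1 = 55

55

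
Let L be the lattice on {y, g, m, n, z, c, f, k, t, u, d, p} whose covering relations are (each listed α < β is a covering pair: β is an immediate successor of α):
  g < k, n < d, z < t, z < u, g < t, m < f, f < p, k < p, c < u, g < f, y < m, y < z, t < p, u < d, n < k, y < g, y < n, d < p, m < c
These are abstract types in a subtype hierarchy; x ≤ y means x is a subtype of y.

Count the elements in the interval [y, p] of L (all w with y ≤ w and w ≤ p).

The interval [y, p] = {c, d, f, g, k, m, n, p, t, u, y, z}, which has 12 elements.

12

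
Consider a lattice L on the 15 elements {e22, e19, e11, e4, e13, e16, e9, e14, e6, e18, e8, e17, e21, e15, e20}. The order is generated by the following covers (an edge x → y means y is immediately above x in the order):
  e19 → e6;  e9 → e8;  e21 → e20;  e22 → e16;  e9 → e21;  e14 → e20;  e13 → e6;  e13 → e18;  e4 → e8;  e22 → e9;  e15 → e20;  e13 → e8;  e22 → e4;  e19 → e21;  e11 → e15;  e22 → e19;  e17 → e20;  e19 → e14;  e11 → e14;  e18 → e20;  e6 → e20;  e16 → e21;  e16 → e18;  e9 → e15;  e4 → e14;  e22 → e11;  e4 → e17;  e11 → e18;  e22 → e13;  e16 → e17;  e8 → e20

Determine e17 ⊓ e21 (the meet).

e16

Common lower bounds of {e17, e21}: e16, e22.
The greatest among these is e16.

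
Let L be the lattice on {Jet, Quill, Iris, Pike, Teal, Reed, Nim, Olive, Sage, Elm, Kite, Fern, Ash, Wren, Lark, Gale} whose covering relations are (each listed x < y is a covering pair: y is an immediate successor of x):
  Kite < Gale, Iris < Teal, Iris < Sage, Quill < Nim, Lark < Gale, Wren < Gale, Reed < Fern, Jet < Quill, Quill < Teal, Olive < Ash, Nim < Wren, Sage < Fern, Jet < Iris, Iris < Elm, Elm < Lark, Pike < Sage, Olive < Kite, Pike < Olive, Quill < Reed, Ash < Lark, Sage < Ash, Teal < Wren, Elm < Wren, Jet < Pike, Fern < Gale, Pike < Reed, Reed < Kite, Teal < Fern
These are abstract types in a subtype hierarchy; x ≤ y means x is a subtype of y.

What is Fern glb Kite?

Reed

Common lower bounds of {Fern, Kite}: Jet, Pike, Quill, Reed.
The greatest among these is Reed.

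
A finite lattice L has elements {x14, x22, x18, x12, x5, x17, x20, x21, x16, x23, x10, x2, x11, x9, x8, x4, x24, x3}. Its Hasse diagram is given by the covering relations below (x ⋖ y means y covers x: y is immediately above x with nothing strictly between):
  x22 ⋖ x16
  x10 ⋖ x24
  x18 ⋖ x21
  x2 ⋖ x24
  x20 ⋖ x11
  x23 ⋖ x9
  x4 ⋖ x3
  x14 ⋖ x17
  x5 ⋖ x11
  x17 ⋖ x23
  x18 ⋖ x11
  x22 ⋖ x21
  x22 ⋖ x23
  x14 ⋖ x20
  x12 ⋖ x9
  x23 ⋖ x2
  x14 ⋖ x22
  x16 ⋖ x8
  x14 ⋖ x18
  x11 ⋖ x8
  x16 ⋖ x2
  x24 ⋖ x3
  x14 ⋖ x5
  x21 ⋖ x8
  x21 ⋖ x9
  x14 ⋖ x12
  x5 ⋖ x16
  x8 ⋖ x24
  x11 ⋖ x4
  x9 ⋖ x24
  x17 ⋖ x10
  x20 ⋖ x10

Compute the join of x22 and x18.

Common upper bounds of {x22, x18}: x21, x24, x3, x8, x9.
The least among these is x21.

x21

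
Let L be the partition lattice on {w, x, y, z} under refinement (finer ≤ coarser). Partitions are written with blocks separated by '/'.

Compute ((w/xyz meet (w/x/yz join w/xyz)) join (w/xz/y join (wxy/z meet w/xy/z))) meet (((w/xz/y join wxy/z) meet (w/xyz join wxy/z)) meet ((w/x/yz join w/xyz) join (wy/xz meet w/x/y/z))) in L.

w/x/yz ∨ w/xyz = w/xyz
w/xyz ∧ w/xyz = w/xyz
wxy/z ∧ w/xy/z = w/xy/z
w/xz/y ∨ w/xy/z = w/xyz
w/xyz ∨ w/xyz = w/xyz
w/xz/y ∨ wxy/z = wxyz
w/xyz ∨ wxy/z = wxyz
wxyz ∧ wxyz = wxyz
w/x/yz ∨ w/xyz = w/xyz
wy/xz ∧ w/x/y/z = w/x/y/z
w/xyz ∨ w/x/y/z = w/xyz
wxyz ∧ w/xyz = w/xyz
w/xyz ∧ w/xyz = w/xyz

w/xyz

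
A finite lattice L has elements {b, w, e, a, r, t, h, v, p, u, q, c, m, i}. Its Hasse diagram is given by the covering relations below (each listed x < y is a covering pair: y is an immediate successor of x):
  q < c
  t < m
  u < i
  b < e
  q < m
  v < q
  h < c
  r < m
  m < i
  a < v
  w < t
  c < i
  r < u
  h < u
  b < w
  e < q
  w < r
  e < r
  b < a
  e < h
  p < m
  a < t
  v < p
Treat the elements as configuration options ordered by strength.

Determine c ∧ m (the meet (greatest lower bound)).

Common lower bounds of {c, m}: a, b, e, q, v.
The greatest among these is q.

q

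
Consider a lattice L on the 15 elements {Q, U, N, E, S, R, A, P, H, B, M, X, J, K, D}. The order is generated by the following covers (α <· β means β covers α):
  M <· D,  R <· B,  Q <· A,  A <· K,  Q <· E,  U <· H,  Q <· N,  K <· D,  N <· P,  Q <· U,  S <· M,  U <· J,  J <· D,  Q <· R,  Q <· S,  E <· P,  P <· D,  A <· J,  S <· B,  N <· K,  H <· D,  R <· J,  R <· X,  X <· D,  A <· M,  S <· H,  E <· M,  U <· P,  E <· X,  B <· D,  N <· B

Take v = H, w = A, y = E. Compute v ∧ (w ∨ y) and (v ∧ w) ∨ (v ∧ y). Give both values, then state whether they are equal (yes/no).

w ∨ y = M, so v ∧ (w ∨ y) = H ∧ M = S.
v ∧ w = Q and v ∧ y = Q, so (v ∧ w) ∨ (v ∧ y) = Q ∨ Q = Q.
Equal: no.

S; Q; no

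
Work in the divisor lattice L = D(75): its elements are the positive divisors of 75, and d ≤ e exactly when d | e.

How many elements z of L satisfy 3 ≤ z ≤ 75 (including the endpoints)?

The interval [3, 75] = {15, 3, 75}, which has 3 elements.

3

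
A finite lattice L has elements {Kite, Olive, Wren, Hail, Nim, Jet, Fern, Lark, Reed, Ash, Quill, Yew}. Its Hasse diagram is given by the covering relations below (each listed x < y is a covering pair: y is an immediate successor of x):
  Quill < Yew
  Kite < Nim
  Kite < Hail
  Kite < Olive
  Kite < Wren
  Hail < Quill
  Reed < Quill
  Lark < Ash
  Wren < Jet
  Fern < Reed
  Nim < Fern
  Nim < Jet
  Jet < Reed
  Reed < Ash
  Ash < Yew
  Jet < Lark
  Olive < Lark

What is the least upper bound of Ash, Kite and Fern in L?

Common upper bounds of {Ash, Kite, Fern}: Ash, Yew.
The least among these is Ash.

Ash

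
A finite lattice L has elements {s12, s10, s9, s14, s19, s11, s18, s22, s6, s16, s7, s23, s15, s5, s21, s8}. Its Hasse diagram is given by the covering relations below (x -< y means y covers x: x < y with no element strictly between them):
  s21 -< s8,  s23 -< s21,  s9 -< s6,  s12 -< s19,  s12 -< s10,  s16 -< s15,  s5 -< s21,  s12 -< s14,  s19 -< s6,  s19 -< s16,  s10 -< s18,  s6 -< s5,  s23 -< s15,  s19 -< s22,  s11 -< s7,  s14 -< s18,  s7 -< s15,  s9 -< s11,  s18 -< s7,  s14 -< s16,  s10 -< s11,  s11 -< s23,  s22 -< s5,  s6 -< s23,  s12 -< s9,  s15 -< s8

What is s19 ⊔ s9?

s6

Common upper bounds of {s19, s9}: s15, s21, s23, s5, s6, s8.
The least among these is s6.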